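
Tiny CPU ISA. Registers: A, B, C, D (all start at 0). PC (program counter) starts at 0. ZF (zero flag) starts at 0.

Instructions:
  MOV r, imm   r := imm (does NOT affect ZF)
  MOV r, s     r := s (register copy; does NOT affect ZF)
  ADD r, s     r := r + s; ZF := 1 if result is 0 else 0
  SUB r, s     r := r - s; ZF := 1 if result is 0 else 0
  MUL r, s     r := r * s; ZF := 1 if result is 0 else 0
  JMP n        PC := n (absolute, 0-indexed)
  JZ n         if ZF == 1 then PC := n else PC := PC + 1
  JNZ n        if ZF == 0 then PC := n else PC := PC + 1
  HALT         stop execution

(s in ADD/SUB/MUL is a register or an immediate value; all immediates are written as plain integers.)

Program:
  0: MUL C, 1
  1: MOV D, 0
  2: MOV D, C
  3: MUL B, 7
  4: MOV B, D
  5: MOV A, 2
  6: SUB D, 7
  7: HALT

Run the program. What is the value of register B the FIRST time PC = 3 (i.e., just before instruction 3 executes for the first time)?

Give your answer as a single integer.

Step 1: PC=0 exec 'MUL C, 1'. After: A=0 B=0 C=0 D=0 ZF=1 PC=1
Step 2: PC=1 exec 'MOV D, 0'. After: A=0 B=0 C=0 D=0 ZF=1 PC=2
Step 3: PC=2 exec 'MOV D, C'. After: A=0 B=0 C=0 D=0 ZF=1 PC=3
First time PC=3: B=0

0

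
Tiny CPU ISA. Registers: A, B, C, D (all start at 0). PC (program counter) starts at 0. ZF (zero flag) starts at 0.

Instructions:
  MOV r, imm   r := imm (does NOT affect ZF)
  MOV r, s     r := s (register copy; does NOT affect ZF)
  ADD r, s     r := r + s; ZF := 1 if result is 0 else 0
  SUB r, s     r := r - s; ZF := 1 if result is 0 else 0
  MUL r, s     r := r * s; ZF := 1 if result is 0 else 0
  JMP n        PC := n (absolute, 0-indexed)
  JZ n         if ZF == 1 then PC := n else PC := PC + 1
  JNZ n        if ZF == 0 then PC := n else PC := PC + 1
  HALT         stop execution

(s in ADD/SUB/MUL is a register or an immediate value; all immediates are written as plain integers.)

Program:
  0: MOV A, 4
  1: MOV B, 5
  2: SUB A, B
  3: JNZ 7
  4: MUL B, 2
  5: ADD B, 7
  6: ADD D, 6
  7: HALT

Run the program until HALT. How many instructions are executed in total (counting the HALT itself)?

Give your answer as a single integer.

Answer: 5

Derivation:
Step 1: PC=0 exec 'MOV A, 4'. After: A=4 B=0 C=0 D=0 ZF=0 PC=1
Step 2: PC=1 exec 'MOV B, 5'. After: A=4 B=5 C=0 D=0 ZF=0 PC=2
Step 3: PC=2 exec 'SUB A, B'. After: A=-1 B=5 C=0 D=0 ZF=0 PC=3
Step 4: PC=3 exec 'JNZ 7'. After: A=-1 B=5 C=0 D=0 ZF=0 PC=7
Step 5: PC=7 exec 'HALT'. After: A=-1 B=5 C=0 D=0 ZF=0 PC=7 HALTED
Total instructions executed: 5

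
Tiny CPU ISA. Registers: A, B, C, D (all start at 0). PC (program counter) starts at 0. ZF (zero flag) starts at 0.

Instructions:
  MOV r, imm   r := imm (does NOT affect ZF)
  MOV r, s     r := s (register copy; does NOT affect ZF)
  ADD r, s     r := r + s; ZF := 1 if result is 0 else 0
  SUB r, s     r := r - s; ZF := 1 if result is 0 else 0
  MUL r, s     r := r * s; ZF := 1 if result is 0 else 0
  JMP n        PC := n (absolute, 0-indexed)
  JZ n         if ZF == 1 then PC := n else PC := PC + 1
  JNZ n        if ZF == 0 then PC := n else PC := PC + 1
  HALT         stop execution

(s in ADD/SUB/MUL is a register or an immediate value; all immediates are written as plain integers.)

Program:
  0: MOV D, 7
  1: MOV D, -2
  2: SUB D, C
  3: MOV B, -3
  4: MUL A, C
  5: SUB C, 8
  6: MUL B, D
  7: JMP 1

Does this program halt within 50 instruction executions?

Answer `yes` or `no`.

Step 1: PC=0 exec 'MOV D, 7'. After: A=0 B=0 C=0 D=7 ZF=0 PC=1
Step 2: PC=1 exec 'MOV D, -2'. After: A=0 B=0 C=0 D=-2 ZF=0 PC=2
Step 3: PC=2 exec 'SUB D, C'. After: A=0 B=0 C=0 D=-2 ZF=0 PC=3
Step 4: PC=3 exec 'MOV B, -3'. After: A=0 B=-3 C=0 D=-2 ZF=0 PC=4
Step 5: PC=4 exec 'MUL A, C'. After: A=0 B=-3 C=0 D=-2 ZF=1 PC=5
Step 6: PC=5 exec 'SUB C, 8'. After: A=0 B=-3 C=-8 D=-2 ZF=0 PC=6
Step 7: PC=6 exec 'MUL B, D'. After: A=0 B=6 C=-8 D=-2 ZF=0 PC=7
Step 8: PC=7 exec 'JMP 1'. After: A=0 B=6 C=-8 D=-2 ZF=0 PC=1
Step 9: PC=1 exec 'MOV D, -2'. After: A=0 B=6 C=-8 D=-2 ZF=0 PC=2
Step 10: PC=2 exec 'SUB D, C'. After: A=0 B=6 C=-8 D=6 ZF=0 PC=3
Step 11: PC=3 exec 'MOV B, -3'. After: A=0 B=-3 C=-8 D=6 ZF=0 PC=4
Step 12: PC=4 exec 'MUL A, C'. After: A=0 B=-3 C=-8 D=6 ZF=1 PC=5
Step 13: PC=5 exec 'SUB C, 8'. After: A=0 B=-3 C=-16 D=6 ZF=0 PC=6
Step 14: PC=6 exec 'MUL B, D'. After: A=0 B=-18 C=-16 D=6 ZF=0 PC=7
Step 15: PC=7 exec 'JMP 1'. After: A=0 B=-18 C=-16 D=6 ZF=0 PC=1
After 50 steps: not halted. PC revisits the same instructions with no path to HALT; will never halt.

Answer: no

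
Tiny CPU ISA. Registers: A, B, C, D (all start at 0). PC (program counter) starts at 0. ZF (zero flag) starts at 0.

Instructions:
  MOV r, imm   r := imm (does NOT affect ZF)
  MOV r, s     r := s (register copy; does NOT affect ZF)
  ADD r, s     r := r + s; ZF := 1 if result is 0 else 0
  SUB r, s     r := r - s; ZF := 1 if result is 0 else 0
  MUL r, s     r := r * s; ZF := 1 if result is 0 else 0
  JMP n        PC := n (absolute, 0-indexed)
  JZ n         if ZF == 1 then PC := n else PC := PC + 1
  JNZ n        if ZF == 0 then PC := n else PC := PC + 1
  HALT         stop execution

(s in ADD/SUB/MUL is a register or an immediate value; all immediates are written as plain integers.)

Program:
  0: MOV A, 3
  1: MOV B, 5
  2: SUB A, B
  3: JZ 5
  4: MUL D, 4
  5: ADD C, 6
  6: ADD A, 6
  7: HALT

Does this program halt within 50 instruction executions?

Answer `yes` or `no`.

Answer: yes

Derivation:
Step 1: PC=0 exec 'MOV A, 3'. After: A=3 B=0 C=0 D=0 ZF=0 PC=1
Step 2: PC=1 exec 'MOV B, 5'. After: A=3 B=5 C=0 D=0 ZF=0 PC=2
Step 3: PC=2 exec 'SUB A, B'. After: A=-2 B=5 C=0 D=0 ZF=0 PC=3
Step 4: PC=3 exec 'JZ 5'. After: A=-2 B=5 C=0 D=0 ZF=0 PC=4
Step 5: PC=4 exec 'MUL D, 4'. After: A=-2 B=5 C=0 D=0 ZF=1 PC=5
Step 6: PC=5 exec 'ADD C, 6'. After: A=-2 B=5 C=6 D=0 ZF=0 PC=6
Step 7: PC=6 exec 'ADD A, 6'. After: A=4 B=5 C=6 D=0 ZF=0 PC=7
Step 8: PC=7 exec 'HALT'. After: A=4 B=5 C=6 D=0 ZF=0 PC=7 HALTED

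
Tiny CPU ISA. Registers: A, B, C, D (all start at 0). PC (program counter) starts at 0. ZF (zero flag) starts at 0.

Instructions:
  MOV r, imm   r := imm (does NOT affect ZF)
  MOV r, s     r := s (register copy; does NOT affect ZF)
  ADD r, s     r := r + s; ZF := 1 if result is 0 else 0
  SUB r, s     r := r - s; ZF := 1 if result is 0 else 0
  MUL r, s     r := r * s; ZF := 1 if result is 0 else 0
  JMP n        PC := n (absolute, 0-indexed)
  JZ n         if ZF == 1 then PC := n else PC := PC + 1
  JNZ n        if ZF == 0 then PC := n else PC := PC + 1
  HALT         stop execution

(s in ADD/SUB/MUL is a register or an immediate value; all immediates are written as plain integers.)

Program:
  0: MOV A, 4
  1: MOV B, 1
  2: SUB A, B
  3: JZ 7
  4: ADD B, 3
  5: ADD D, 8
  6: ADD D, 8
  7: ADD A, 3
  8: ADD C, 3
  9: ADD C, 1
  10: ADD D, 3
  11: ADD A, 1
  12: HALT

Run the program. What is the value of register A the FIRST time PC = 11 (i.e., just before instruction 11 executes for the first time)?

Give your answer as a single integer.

Step 1: PC=0 exec 'MOV A, 4'. After: A=4 B=0 C=0 D=0 ZF=0 PC=1
Step 2: PC=1 exec 'MOV B, 1'. After: A=4 B=1 C=0 D=0 ZF=0 PC=2
Step 3: PC=2 exec 'SUB A, B'. After: A=3 B=1 C=0 D=0 ZF=0 PC=3
Step 4: PC=3 exec 'JZ 7'. After: A=3 B=1 C=0 D=0 ZF=0 PC=4
Step 5: PC=4 exec 'ADD B, 3'. After: A=3 B=4 C=0 D=0 ZF=0 PC=5
Step 6: PC=5 exec 'ADD D, 8'. After: A=3 B=4 C=0 D=8 ZF=0 PC=6
Step 7: PC=6 exec 'ADD D, 8'. After: A=3 B=4 C=0 D=16 ZF=0 PC=7
Step 8: PC=7 exec 'ADD A, 3'. After: A=6 B=4 C=0 D=16 ZF=0 PC=8
Step 9: PC=8 exec 'ADD C, 3'. After: A=6 B=4 C=3 D=16 ZF=0 PC=9
Step 10: PC=9 exec 'ADD C, 1'. After: A=6 B=4 C=4 D=16 ZF=0 PC=10
Step 11: PC=10 exec 'ADD D, 3'. After: A=6 B=4 C=4 D=19 ZF=0 PC=11
First time PC=11: A=6

6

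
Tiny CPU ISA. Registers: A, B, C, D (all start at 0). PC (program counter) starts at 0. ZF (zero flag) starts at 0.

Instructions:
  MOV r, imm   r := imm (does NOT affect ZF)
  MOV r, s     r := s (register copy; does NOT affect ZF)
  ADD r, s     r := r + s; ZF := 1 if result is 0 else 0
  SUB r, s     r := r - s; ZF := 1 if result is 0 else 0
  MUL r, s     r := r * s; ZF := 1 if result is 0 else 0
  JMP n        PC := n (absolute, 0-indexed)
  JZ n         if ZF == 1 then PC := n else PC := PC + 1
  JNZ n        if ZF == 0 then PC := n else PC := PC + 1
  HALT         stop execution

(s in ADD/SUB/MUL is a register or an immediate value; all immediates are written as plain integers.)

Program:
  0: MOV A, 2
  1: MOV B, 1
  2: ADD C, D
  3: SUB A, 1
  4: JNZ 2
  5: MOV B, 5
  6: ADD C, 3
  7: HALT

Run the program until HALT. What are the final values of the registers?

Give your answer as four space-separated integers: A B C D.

Answer: 0 5 3 0

Derivation:
Step 1: PC=0 exec 'MOV A, 2'. After: A=2 B=0 C=0 D=0 ZF=0 PC=1
Step 2: PC=1 exec 'MOV B, 1'. After: A=2 B=1 C=0 D=0 ZF=0 PC=2
Step 3: PC=2 exec 'ADD C, D'. After: A=2 B=1 C=0 D=0 ZF=1 PC=3
Step 4: PC=3 exec 'SUB A, 1'. After: A=1 B=1 C=0 D=0 ZF=0 PC=4
Step 5: PC=4 exec 'JNZ 2'. After: A=1 B=1 C=0 D=0 ZF=0 PC=2
Step 6: PC=2 exec 'ADD C, D'. After: A=1 B=1 C=0 D=0 ZF=1 PC=3
Step 7: PC=3 exec 'SUB A, 1'. After: A=0 B=1 C=0 D=0 ZF=1 PC=4
Step 8: PC=4 exec 'JNZ 2'. After: A=0 B=1 C=0 D=0 ZF=1 PC=5
Step 9: PC=5 exec 'MOV B, 5'. After: A=0 B=5 C=0 D=0 ZF=1 PC=6
Step 10: PC=6 exec 'ADD C, 3'. After: A=0 B=5 C=3 D=0 ZF=0 PC=7
Step 11: PC=7 exec 'HALT'. After: A=0 B=5 C=3 D=0 ZF=0 PC=7 HALTED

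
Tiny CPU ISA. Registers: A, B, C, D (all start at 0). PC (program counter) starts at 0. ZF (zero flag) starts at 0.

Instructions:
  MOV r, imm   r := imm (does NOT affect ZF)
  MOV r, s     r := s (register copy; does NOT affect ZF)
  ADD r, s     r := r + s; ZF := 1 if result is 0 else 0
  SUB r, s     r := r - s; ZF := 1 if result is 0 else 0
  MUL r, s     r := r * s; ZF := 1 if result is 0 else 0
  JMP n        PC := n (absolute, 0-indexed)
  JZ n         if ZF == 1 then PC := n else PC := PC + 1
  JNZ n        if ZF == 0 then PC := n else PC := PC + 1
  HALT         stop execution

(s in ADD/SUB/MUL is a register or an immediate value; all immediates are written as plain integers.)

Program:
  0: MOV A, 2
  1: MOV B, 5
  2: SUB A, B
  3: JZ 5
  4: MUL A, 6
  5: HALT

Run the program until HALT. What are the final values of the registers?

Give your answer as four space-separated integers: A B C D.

Step 1: PC=0 exec 'MOV A, 2'. After: A=2 B=0 C=0 D=0 ZF=0 PC=1
Step 2: PC=1 exec 'MOV B, 5'. After: A=2 B=5 C=0 D=0 ZF=0 PC=2
Step 3: PC=2 exec 'SUB A, B'. After: A=-3 B=5 C=0 D=0 ZF=0 PC=3
Step 4: PC=3 exec 'JZ 5'. After: A=-3 B=5 C=0 D=0 ZF=0 PC=4
Step 5: PC=4 exec 'MUL A, 6'. After: A=-18 B=5 C=0 D=0 ZF=0 PC=5
Step 6: PC=5 exec 'HALT'. After: A=-18 B=5 C=0 D=0 ZF=0 PC=5 HALTED

Answer: -18 5 0 0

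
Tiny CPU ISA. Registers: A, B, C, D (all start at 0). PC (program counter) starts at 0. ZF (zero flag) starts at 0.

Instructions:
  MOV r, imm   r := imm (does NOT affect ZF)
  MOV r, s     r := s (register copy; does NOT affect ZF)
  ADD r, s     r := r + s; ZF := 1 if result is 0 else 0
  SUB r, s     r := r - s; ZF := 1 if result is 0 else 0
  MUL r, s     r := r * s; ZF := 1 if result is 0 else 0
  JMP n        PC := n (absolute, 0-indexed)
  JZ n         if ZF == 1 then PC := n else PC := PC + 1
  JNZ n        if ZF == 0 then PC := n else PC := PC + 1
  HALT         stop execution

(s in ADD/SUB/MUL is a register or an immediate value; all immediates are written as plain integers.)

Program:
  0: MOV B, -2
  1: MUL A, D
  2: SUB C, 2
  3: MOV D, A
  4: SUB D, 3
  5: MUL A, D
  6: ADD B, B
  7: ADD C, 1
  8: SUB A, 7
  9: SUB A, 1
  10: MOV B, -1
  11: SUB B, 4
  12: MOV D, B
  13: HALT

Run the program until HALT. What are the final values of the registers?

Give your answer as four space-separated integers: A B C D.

Answer: -8 -5 -1 -5

Derivation:
Step 1: PC=0 exec 'MOV B, -2'. After: A=0 B=-2 C=0 D=0 ZF=0 PC=1
Step 2: PC=1 exec 'MUL A, D'. After: A=0 B=-2 C=0 D=0 ZF=1 PC=2
Step 3: PC=2 exec 'SUB C, 2'. After: A=0 B=-2 C=-2 D=0 ZF=0 PC=3
Step 4: PC=3 exec 'MOV D, A'. After: A=0 B=-2 C=-2 D=0 ZF=0 PC=4
Step 5: PC=4 exec 'SUB D, 3'. After: A=0 B=-2 C=-2 D=-3 ZF=0 PC=5
Step 6: PC=5 exec 'MUL A, D'. After: A=0 B=-2 C=-2 D=-3 ZF=1 PC=6
Step 7: PC=6 exec 'ADD B, B'. After: A=0 B=-4 C=-2 D=-3 ZF=0 PC=7
Step 8: PC=7 exec 'ADD C, 1'. After: A=0 B=-4 C=-1 D=-3 ZF=0 PC=8
Step 9: PC=8 exec 'SUB A, 7'. After: A=-7 B=-4 C=-1 D=-3 ZF=0 PC=9
Step 10: PC=9 exec 'SUB A, 1'. After: A=-8 B=-4 C=-1 D=-3 ZF=0 PC=10
Step 11: PC=10 exec 'MOV B, -1'. After: A=-8 B=-1 C=-1 D=-3 ZF=0 PC=11
Step 12: PC=11 exec 'SUB B, 4'. After: A=-8 B=-5 C=-1 D=-3 ZF=0 PC=12
Step 13: PC=12 exec 'MOV D, B'. After: A=-8 B=-5 C=-1 D=-5 ZF=0 PC=13
Step 14: PC=13 exec 'HALT'. After: A=-8 B=-5 C=-1 D=-5 ZF=0 PC=13 HALTED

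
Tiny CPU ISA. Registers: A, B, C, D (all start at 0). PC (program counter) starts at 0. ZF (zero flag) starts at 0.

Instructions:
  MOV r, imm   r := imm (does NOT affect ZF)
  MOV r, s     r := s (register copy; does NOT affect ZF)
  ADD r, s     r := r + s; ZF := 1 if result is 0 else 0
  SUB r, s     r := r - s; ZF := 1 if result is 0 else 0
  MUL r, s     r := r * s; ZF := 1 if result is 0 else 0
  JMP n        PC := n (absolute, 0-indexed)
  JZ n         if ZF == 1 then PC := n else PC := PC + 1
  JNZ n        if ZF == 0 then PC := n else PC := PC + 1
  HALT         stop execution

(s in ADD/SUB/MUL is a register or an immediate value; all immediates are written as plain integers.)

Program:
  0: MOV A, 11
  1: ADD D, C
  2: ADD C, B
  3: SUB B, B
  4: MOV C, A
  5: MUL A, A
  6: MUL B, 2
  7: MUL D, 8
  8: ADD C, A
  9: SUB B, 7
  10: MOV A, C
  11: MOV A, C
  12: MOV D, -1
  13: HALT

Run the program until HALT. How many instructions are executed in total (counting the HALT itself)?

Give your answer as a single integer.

Step 1: PC=0 exec 'MOV A, 11'. After: A=11 B=0 C=0 D=0 ZF=0 PC=1
Step 2: PC=1 exec 'ADD D, C'. After: A=11 B=0 C=0 D=0 ZF=1 PC=2
Step 3: PC=2 exec 'ADD C, B'. After: A=11 B=0 C=0 D=0 ZF=1 PC=3
Step 4: PC=3 exec 'SUB B, B'. After: A=11 B=0 C=0 D=0 ZF=1 PC=4
Step 5: PC=4 exec 'MOV C, A'. After: A=11 B=0 C=11 D=0 ZF=1 PC=5
Step 6: PC=5 exec 'MUL A, A'. After: A=121 B=0 C=11 D=0 ZF=0 PC=6
Step 7: PC=6 exec 'MUL B, 2'. After: A=121 B=0 C=11 D=0 ZF=1 PC=7
Step 8: PC=7 exec 'MUL D, 8'. After: A=121 B=0 C=11 D=0 ZF=1 PC=8
Step 9: PC=8 exec 'ADD C, A'. After: A=121 B=0 C=132 D=0 ZF=0 PC=9
Step 10: PC=9 exec 'SUB B, 7'. After: A=121 B=-7 C=132 D=0 ZF=0 PC=10
Step 11: PC=10 exec 'MOV A, C'. After: A=132 B=-7 C=132 D=0 ZF=0 PC=11
Step 12: PC=11 exec 'MOV A, C'. After: A=132 B=-7 C=132 D=0 ZF=0 PC=12
Step 13: PC=12 exec 'MOV D, -1'. After: A=132 B=-7 C=132 D=-1 ZF=0 PC=13
Step 14: PC=13 exec 'HALT'. After: A=132 B=-7 C=132 D=-1 ZF=0 PC=13 HALTED
Total instructions executed: 14

Answer: 14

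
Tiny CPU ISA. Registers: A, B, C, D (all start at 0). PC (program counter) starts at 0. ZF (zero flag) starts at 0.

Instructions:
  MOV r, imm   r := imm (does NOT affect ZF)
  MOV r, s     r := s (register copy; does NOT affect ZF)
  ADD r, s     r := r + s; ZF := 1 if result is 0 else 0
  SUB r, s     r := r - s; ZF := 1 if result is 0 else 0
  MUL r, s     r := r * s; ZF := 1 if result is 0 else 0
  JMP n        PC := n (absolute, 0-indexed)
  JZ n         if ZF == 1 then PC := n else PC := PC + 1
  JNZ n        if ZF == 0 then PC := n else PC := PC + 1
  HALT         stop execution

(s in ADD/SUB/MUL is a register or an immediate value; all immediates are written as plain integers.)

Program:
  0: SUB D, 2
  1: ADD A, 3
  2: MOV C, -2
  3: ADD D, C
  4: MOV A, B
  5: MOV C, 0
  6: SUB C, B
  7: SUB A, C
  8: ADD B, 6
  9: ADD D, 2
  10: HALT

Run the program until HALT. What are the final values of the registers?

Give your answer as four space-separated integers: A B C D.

Step 1: PC=0 exec 'SUB D, 2'. After: A=0 B=0 C=0 D=-2 ZF=0 PC=1
Step 2: PC=1 exec 'ADD A, 3'. After: A=3 B=0 C=0 D=-2 ZF=0 PC=2
Step 3: PC=2 exec 'MOV C, -2'. After: A=3 B=0 C=-2 D=-2 ZF=0 PC=3
Step 4: PC=3 exec 'ADD D, C'. After: A=3 B=0 C=-2 D=-4 ZF=0 PC=4
Step 5: PC=4 exec 'MOV A, B'. After: A=0 B=0 C=-2 D=-4 ZF=0 PC=5
Step 6: PC=5 exec 'MOV C, 0'. After: A=0 B=0 C=0 D=-4 ZF=0 PC=6
Step 7: PC=6 exec 'SUB C, B'. After: A=0 B=0 C=0 D=-4 ZF=1 PC=7
Step 8: PC=7 exec 'SUB A, C'. After: A=0 B=0 C=0 D=-4 ZF=1 PC=8
Step 9: PC=8 exec 'ADD B, 6'. After: A=0 B=6 C=0 D=-4 ZF=0 PC=9
Step 10: PC=9 exec 'ADD D, 2'. After: A=0 B=6 C=0 D=-2 ZF=0 PC=10
Step 11: PC=10 exec 'HALT'. After: A=0 B=6 C=0 D=-2 ZF=0 PC=10 HALTED

Answer: 0 6 0 -2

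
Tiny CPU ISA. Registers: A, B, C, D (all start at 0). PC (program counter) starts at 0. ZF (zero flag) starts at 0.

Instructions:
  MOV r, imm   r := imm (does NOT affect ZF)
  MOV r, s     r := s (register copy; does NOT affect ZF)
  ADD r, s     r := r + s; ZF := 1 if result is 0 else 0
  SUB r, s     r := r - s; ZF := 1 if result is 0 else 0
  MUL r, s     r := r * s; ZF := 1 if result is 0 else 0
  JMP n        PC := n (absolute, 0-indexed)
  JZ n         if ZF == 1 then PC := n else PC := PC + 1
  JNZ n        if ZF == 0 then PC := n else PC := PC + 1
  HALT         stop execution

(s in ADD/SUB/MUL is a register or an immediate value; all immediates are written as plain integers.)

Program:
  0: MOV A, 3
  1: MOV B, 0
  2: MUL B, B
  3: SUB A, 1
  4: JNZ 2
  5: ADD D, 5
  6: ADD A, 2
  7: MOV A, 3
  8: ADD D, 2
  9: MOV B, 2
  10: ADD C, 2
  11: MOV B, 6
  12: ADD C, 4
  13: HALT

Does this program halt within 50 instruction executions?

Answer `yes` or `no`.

Step 1: PC=0 exec 'MOV A, 3'. After: A=3 B=0 C=0 D=0 ZF=0 PC=1
Step 2: PC=1 exec 'MOV B, 0'. After: A=3 B=0 C=0 D=0 ZF=0 PC=2
Step 3: PC=2 exec 'MUL B, B'. After: A=3 B=0 C=0 D=0 ZF=1 PC=3
Step 4: PC=3 exec 'SUB A, 1'. After: A=2 B=0 C=0 D=0 ZF=0 PC=4
Step 5: PC=4 exec 'JNZ 2'. After: A=2 B=0 C=0 D=0 ZF=0 PC=2
Step 6: PC=2 exec 'MUL B, B'. After: A=2 B=0 C=0 D=0 ZF=1 PC=3
Step 7: PC=3 exec 'SUB A, 1'. After: A=1 B=0 C=0 D=0 ZF=0 PC=4
Step 8: PC=4 exec 'JNZ 2'. After: A=1 B=0 C=0 D=0 ZF=0 PC=2
Step 9: PC=2 exec 'MUL B, B'. After: A=1 B=0 C=0 D=0 ZF=1 PC=3
Step 10: PC=3 exec 'SUB A, 1'. After: A=0 B=0 C=0 D=0 ZF=1 PC=4
Step 11: PC=4 exec 'JNZ 2'. After: A=0 B=0 C=0 D=0 ZF=1 PC=5
Step 12: PC=5 exec 'ADD D, 5'. After: A=0 B=0 C=0 D=5 ZF=0 PC=6
Step 13: PC=6 exec 'ADD A, 2'. After: A=2 B=0 C=0 D=5 ZF=0 PC=7
Step 14: PC=7 exec 'MOV A, 3'. After: A=3 B=0 C=0 D=5 ZF=0 PC=8
Step 15: PC=8 exec 'ADD D, 2'. After: A=3 B=0 C=0 D=7 ZF=0 PC=9
Step 16: PC=9 exec 'MOV B, 2'. After: A=3 B=2 C=0 D=7 ZF=0 PC=10
Step 17: PC=10 exec 'ADD C, 2'. After: A=3 B=2 C=2 D=7 ZF=0 PC=11
Step 18: PC=11 exec 'MOV B, 6'. After: A=3 B=6 C=2 D=7 ZF=0 PC=12
Step 19: PC=12 exec 'ADD C, 4'. After: A=3 B=6 C=6 D=7 ZF=0 PC=13
Step 20: PC=13 exec 'HALT'. After: A=3 B=6 C=6 D=7 ZF=0 PC=13 HALTED

Answer: yes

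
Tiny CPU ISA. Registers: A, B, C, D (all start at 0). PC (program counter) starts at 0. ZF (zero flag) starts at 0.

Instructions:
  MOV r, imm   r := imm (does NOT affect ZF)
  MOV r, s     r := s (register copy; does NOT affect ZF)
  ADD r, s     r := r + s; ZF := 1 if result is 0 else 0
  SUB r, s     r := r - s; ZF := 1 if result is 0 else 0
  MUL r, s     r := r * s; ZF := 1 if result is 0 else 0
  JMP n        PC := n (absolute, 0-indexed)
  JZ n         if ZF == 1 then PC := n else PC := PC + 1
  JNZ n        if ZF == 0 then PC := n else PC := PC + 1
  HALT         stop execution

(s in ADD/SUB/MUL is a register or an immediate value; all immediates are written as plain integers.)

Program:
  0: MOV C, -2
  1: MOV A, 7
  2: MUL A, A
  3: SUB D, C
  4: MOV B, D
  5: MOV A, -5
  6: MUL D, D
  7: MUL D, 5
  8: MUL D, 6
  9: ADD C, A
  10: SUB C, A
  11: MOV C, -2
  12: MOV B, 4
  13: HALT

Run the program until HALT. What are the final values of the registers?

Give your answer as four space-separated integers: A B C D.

Step 1: PC=0 exec 'MOV C, -2'. After: A=0 B=0 C=-2 D=0 ZF=0 PC=1
Step 2: PC=1 exec 'MOV A, 7'. After: A=7 B=0 C=-2 D=0 ZF=0 PC=2
Step 3: PC=2 exec 'MUL A, A'. After: A=49 B=0 C=-2 D=0 ZF=0 PC=3
Step 4: PC=3 exec 'SUB D, C'. After: A=49 B=0 C=-2 D=2 ZF=0 PC=4
Step 5: PC=4 exec 'MOV B, D'. After: A=49 B=2 C=-2 D=2 ZF=0 PC=5
Step 6: PC=5 exec 'MOV A, -5'. After: A=-5 B=2 C=-2 D=2 ZF=0 PC=6
Step 7: PC=6 exec 'MUL D, D'. After: A=-5 B=2 C=-2 D=4 ZF=0 PC=7
Step 8: PC=7 exec 'MUL D, 5'. After: A=-5 B=2 C=-2 D=20 ZF=0 PC=8
Step 9: PC=8 exec 'MUL D, 6'. After: A=-5 B=2 C=-2 D=120 ZF=0 PC=9
Step 10: PC=9 exec 'ADD C, A'. After: A=-5 B=2 C=-7 D=120 ZF=0 PC=10
Step 11: PC=10 exec 'SUB C, A'. After: A=-5 B=2 C=-2 D=120 ZF=0 PC=11
Step 12: PC=11 exec 'MOV C, -2'. After: A=-5 B=2 C=-2 D=120 ZF=0 PC=12
Step 13: PC=12 exec 'MOV B, 4'. After: A=-5 B=4 C=-2 D=120 ZF=0 PC=13
Step 14: PC=13 exec 'HALT'. After: A=-5 B=4 C=-2 D=120 ZF=0 PC=13 HALTED

Answer: -5 4 -2 120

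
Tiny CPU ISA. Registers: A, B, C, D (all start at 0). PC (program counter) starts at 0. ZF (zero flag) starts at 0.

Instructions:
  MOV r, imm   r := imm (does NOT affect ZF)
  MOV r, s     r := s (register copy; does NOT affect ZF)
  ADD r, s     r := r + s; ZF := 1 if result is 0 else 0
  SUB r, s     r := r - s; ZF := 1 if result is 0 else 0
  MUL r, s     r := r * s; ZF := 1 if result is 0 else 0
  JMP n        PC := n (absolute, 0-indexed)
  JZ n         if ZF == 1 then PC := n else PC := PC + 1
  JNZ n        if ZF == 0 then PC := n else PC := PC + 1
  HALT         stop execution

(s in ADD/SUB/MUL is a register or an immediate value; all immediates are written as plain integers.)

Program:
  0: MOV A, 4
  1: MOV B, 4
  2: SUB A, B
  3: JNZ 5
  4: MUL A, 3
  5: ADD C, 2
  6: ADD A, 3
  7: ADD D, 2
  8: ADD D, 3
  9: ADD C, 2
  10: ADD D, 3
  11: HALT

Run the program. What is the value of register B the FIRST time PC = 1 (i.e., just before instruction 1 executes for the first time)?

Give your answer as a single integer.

Step 1: PC=0 exec 'MOV A, 4'. After: A=4 B=0 C=0 D=0 ZF=0 PC=1
First time PC=1: B=0

0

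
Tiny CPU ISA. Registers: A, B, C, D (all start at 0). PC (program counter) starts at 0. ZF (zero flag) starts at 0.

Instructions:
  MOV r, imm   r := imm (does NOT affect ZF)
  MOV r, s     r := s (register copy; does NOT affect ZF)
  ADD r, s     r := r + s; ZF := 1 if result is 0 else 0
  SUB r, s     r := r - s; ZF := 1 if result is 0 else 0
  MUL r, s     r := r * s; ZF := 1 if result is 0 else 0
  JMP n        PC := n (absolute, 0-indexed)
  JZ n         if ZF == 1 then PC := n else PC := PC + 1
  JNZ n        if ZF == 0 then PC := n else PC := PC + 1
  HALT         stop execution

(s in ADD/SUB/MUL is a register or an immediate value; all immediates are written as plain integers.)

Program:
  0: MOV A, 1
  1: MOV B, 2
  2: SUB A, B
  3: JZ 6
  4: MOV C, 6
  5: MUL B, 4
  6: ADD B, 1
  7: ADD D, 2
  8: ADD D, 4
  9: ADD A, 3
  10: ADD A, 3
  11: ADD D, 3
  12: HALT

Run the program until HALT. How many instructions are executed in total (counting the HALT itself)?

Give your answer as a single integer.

Answer: 13

Derivation:
Step 1: PC=0 exec 'MOV A, 1'. After: A=1 B=0 C=0 D=0 ZF=0 PC=1
Step 2: PC=1 exec 'MOV B, 2'. After: A=1 B=2 C=0 D=0 ZF=0 PC=2
Step 3: PC=2 exec 'SUB A, B'. After: A=-1 B=2 C=0 D=0 ZF=0 PC=3
Step 4: PC=3 exec 'JZ 6'. After: A=-1 B=2 C=0 D=0 ZF=0 PC=4
Step 5: PC=4 exec 'MOV C, 6'. After: A=-1 B=2 C=6 D=0 ZF=0 PC=5
Step 6: PC=5 exec 'MUL B, 4'. After: A=-1 B=8 C=6 D=0 ZF=0 PC=6
Step 7: PC=6 exec 'ADD B, 1'. After: A=-1 B=9 C=6 D=0 ZF=0 PC=7
Step 8: PC=7 exec 'ADD D, 2'. After: A=-1 B=9 C=6 D=2 ZF=0 PC=8
Step 9: PC=8 exec 'ADD D, 4'. After: A=-1 B=9 C=6 D=6 ZF=0 PC=9
Step 10: PC=9 exec 'ADD A, 3'. After: A=2 B=9 C=6 D=6 ZF=0 PC=10
Step 11: PC=10 exec 'ADD A, 3'. After: A=5 B=9 C=6 D=6 ZF=0 PC=11
Step 12: PC=11 exec 'ADD D, 3'. After: A=5 B=9 C=6 D=9 ZF=0 PC=12
Step 13: PC=12 exec 'HALT'. After: A=5 B=9 C=6 D=9 ZF=0 PC=12 HALTED
Total instructions executed: 13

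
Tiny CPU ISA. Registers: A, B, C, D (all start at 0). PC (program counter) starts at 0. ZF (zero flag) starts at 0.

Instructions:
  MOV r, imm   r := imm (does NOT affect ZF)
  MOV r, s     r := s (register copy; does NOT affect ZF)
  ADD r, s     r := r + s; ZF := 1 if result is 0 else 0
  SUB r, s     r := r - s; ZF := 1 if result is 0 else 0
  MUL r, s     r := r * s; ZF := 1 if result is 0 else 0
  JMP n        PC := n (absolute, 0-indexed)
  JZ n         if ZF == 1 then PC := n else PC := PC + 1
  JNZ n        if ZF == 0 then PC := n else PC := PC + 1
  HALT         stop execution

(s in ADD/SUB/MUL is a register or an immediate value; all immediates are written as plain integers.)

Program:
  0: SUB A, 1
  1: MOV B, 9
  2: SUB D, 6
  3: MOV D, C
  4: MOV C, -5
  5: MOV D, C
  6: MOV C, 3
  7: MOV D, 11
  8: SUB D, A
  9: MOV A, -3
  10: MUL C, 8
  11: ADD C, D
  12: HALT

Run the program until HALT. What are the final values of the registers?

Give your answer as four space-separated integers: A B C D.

Step 1: PC=0 exec 'SUB A, 1'. After: A=-1 B=0 C=0 D=0 ZF=0 PC=1
Step 2: PC=1 exec 'MOV B, 9'. After: A=-1 B=9 C=0 D=0 ZF=0 PC=2
Step 3: PC=2 exec 'SUB D, 6'. After: A=-1 B=9 C=0 D=-6 ZF=0 PC=3
Step 4: PC=3 exec 'MOV D, C'. After: A=-1 B=9 C=0 D=0 ZF=0 PC=4
Step 5: PC=4 exec 'MOV C, -5'. After: A=-1 B=9 C=-5 D=0 ZF=0 PC=5
Step 6: PC=5 exec 'MOV D, C'. After: A=-1 B=9 C=-5 D=-5 ZF=0 PC=6
Step 7: PC=6 exec 'MOV C, 3'. After: A=-1 B=9 C=3 D=-5 ZF=0 PC=7
Step 8: PC=7 exec 'MOV D, 11'. After: A=-1 B=9 C=3 D=11 ZF=0 PC=8
Step 9: PC=8 exec 'SUB D, A'. After: A=-1 B=9 C=3 D=12 ZF=0 PC=9
Step 10: PC=9 exec 'MOV A, -3'. After: A=-3 B=9 C=3 D=12 ZF=0 PC=10
Step 11: PC=10 exec 'MUL C, 8'. After: A=-3 B=9 C=24 D=12 ZF=0 PC=11
Step 12: PC=11 exec 'ADD C, D'. After: A=-3 B=9 C=36 D=12 ZF=0 PC=12
Step 13: PC=12 exec 'HALT'. After: A=-3 B=9 C=36 D=12 ZF=0 PC=12 HALTED

Answer: -3 9 36 12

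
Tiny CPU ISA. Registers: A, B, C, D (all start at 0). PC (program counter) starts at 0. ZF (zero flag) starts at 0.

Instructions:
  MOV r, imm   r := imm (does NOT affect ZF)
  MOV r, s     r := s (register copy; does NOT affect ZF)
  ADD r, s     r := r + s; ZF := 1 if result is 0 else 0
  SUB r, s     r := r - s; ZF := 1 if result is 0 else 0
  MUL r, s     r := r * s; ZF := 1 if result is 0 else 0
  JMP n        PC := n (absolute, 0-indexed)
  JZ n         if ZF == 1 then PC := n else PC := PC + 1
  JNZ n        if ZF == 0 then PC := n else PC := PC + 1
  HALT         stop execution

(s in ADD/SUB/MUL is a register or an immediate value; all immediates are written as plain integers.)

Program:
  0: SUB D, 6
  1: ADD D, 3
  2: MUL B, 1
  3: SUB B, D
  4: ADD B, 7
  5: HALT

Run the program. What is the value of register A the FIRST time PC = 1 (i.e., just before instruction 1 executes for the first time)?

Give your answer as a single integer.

Step 1: PC=0 exec 'SUB D, 6'. After: A=0 B=0 C=0 D=-6 ZF=0 PC=1
First time PC=1: A=0

0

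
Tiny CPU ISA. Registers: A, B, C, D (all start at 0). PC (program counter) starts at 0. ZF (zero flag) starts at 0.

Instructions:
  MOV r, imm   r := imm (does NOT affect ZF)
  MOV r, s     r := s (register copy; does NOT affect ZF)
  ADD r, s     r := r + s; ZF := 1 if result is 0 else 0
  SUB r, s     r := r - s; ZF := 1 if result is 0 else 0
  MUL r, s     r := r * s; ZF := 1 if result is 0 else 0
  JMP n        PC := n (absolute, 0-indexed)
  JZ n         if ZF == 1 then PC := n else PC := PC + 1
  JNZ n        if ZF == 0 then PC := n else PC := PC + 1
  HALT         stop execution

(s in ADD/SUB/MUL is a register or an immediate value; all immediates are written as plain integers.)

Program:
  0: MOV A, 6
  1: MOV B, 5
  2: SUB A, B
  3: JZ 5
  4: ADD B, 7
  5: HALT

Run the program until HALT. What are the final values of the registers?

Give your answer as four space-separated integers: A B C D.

Step 1: PC=0 exec 'MOV A, 6'. After: A=6 B=0 C=0 D=0 ZF=0 PC=1
Step 2: PC=1 exec 'MOV B, 5'. After: A=6 B=5 C=0 D=0 ZF=0 PC=2
Step 3: PC=2 exec 'SUB A, B'. After: A=1 B=5 C=0 D=0 ZF=0 PC=3
Step 4: PC=3 exec 'JZ 5'. After: A=1 B=5 C=0 D=0 ZF=0 PC=4
Step 5: PC=4 exec 'ADD B, 7'. After: A=1 B=12 C=0 D=0 ZF=0 PC=5
Step 6: PC=5 exec 'HALT'. After: A=1 B=12 C=0 D=0 ZF=0 PC=5 HALTED

Answer: 1 12 0 0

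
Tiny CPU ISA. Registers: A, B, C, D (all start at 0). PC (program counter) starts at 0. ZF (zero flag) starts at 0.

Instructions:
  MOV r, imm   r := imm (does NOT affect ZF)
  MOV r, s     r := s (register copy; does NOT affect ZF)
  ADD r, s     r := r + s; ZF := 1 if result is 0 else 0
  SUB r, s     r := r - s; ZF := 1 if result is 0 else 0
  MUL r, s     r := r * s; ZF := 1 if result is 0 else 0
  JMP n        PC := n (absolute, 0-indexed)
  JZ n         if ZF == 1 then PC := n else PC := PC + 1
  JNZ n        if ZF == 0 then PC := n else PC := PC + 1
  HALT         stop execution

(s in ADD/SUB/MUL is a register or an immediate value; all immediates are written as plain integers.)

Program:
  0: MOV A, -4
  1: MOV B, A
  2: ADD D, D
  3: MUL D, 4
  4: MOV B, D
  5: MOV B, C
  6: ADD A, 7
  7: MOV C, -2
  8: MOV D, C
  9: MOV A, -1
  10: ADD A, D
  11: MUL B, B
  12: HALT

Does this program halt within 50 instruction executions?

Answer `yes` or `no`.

Step 1: PC=0 exec 'MOV A, -4'. After: A=-4 B=0 C=0 D=0 ZF=0 PC=1
Step 2: PC=1 exec 'MOV B, A'. After: A=-4 B=-4 C=0 D=0 ZF=0 PC=2
Step 3: PC=2 exec 'ADD D, D'. After: A=-4 B=-4 C=0 D=0 ZF=1 PC=3
Step 4: PC=3 exec 'MUL D, 4'. After: A=-4 B=-4 C=0 D=0 ZF=1 PC=4
Step 5: PC=4 exec 'MOV B, D'. After: A=-4 B=0 C=0 D=0 ZF=1 PC=5
Step 6: PC=5 exec 'MOV B, C'. After: A=-4 B=0 C=0 D=0 ZF=1 PC=6
Step 7: PC=6 exec 'ADD A, 7'. After: A=3 B=0 C=0 D=0 ZF=0 PC=7
Step 8: PC=7 exec 'MOV C, -2'. After: A=3 B=0 C=-2 D=0 ZF=0 PC=8
Step 9: PC=8 exec 'MOV D, C'. After: A=3 B=0 C=-2 D=-2 ZF=0 PC=9
Step 10: PC=9 exec 'MOV A, -1'. After: A=-1 B=0 C=-2 D=-2 ZF=0 PC=10
Step 11: PC=10 exec 'ADD A, D'. After: A=-3 B=0 C=-2 D=-2 ZF=0 PC=11
Step 12: PC=11 exec 'MUL B, B'. After: A=-3 B=0 C=-2 D=-2 ZF=1 PC=12
Step 13: PC=12 exec 'HALT'. After: A=-3 B=0 C=-2 D=-2 ZF=1 PC=12 HALTED

Answer: yes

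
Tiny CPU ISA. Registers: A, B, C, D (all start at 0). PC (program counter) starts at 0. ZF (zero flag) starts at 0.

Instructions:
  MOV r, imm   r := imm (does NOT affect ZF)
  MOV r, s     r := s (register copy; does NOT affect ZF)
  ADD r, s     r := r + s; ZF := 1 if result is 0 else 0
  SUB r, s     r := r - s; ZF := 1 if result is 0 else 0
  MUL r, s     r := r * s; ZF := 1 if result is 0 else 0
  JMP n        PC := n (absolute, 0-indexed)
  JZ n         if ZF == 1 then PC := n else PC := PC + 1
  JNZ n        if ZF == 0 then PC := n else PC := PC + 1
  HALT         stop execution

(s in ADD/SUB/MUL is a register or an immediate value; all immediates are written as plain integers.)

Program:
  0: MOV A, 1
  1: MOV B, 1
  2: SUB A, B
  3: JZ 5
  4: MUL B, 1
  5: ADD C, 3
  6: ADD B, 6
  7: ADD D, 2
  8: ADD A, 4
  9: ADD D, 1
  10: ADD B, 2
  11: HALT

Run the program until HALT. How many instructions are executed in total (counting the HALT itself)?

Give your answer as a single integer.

Answer: 11

Derivation:
Step 1: PC=0 exec 'MOV A, 1'. After: A=1 B=0 C=0 D=0 ZF=0 PC=1
Step 2: PC=1 exec 'MOV B, 1'. After: A=1 B=1 C=0 D=0 ZF=0 PC=2
Step 3: PC=2 exec 'SUB A, B'. After: A=0 B=1 C=0 D=0 ZF=1 PC=3
Step 4: PC=3 exec 'JZ 5'. After: A=0 B=1 C=0 D=0 ZF=1 PC=5
Step 5: PC=5 exec 'ADD C, 3'. After: A=0 B=1 C=3 D=0 ZF=0 PC=6
Step 6: PC=6 exec 'ADD B, 6'. After: A=0 B=7 C=3 D=0 ZF=0 PC=7
Step 7: PC=7 exec 'ADD D, 2'. After: A=0 B=7 C=3 D=2 ZF=0 PC=8
Step 8: PC=8 exec 'ADD A, 4'. After: A=4 B=7 C=3 D=2 ZF=0 PC=9
Step 9: PC=9 exec 'ADD D, 1'. After: A=4 B=7 C=3 D=3 ZF=0 PC=10
Step 10: PC=10 exec 'ADD B, 2'. After: A=4 B=9 C=3 D=3 ZF=0 PC=11
Step 11: PC=11 exec 'HALT'. After: A=4 B=9 C=3 D=3 ZF=0 PC=11 HALTED
Total instructions executed: 11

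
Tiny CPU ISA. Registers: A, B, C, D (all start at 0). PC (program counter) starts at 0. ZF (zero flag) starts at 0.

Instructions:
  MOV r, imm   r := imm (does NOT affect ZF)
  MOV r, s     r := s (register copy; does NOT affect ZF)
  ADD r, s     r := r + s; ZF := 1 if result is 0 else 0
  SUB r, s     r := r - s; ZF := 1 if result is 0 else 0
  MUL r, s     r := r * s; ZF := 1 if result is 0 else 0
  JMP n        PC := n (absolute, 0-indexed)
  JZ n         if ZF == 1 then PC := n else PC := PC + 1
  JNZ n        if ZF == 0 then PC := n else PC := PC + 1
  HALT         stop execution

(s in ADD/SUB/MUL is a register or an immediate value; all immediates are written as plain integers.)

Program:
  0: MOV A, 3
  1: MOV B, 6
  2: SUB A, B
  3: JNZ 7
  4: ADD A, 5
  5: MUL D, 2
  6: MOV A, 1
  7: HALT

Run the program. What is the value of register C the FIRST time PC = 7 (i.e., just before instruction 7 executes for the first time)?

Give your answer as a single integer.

Step 1: PC=0 exec 'MOV A, 3'. After: A=3 B=0 C=0 D=0 ZF=0 PC=1
Step 2: PC=1 exec 'MOV B, 6'. After: A=3 B=6 C=0 D=0 ZF=0 PC=2
Step 3: PC=2 exec 'SUB A, B'. After: A=-3 B=6 C=0 D=0 ZF=0 PC=3
Step 4: PC=3 exec 'JNZ 7'. After: A=-3 B=6 C=0 D=0 ZF=0 PC=7
First time PC=7: C=0

0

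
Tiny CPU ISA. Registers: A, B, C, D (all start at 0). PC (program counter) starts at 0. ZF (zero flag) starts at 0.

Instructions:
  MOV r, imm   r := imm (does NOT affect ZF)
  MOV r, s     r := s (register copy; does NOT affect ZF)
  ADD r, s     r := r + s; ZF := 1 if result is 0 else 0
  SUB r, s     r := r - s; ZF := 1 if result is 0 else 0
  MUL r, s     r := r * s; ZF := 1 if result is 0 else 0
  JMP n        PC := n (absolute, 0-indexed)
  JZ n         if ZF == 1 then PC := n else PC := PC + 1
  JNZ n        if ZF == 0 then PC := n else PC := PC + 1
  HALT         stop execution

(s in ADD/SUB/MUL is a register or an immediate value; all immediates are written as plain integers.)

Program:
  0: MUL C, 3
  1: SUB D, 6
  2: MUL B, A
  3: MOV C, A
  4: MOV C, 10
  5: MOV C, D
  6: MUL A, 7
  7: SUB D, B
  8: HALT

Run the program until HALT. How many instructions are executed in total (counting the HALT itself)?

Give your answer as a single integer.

Answer: 9

Derivation:
Step 1: PC=0 exec 'MUL C, 3'. After: A=0 B=0 C=0 D=0 ZF=1 PC=1
Step 2: PC=1 exec 'SUB D, 6'. After: A=0 B=0 C=0 D=-6 ZF=0 PC=2
Step 3: PC=2 exec 'MUL B, A'. After: A=0 B=0 C=0 D=-6 ZF=1 PC=3
Step 4: PC=3 exec 'MOV C, A'. After: A=0 B=0 C=0 D=-6 ZF=1 PC=4
Step 5: PC=4 exec 'MOV C, 10'. After: A=0 B=0 C=10 D=-6 ZF=1 PC=5
Step 6: PC=5 exec 'MOV C, D'. After: A=0 B=0 C=-6 D=-6 ZF=1 PC=6
Step 7: PC=6 exec 'MUL A, 7'. After: A=0 B=0 C=-6 D=-6 ZF=1 PC=7
Step 8: PC=7 exec 'SUB D, B'. After: A=0 B=0 C=-6 D=-6 ZF=0 PC=8
Step 9: PC=8 exec 'HALT'. After: A=0 B=0 C=-6 D=-6 ZF=0 PC=8 HALTED
Total instructions executed: 9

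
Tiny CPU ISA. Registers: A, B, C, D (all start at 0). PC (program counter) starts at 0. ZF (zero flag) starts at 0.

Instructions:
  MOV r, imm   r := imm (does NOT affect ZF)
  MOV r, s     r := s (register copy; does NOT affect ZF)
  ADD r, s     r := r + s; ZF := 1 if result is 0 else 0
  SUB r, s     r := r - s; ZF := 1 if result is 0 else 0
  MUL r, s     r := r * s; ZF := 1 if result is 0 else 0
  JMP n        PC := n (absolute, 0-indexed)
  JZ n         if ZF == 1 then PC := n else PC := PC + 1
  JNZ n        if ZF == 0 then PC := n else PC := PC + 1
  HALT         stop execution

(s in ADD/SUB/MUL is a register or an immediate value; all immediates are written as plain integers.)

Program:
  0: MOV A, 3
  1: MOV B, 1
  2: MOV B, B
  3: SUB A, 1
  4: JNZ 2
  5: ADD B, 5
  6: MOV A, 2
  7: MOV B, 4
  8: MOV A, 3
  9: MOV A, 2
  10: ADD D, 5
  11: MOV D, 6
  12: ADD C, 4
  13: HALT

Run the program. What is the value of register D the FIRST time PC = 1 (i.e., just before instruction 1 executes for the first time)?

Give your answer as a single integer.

Step 1: PC=0 exec 'MOV A, 3'. After: A=3 B=0 C=0 D=0 ZF=0 PC=1
First time PC=1: D=0

0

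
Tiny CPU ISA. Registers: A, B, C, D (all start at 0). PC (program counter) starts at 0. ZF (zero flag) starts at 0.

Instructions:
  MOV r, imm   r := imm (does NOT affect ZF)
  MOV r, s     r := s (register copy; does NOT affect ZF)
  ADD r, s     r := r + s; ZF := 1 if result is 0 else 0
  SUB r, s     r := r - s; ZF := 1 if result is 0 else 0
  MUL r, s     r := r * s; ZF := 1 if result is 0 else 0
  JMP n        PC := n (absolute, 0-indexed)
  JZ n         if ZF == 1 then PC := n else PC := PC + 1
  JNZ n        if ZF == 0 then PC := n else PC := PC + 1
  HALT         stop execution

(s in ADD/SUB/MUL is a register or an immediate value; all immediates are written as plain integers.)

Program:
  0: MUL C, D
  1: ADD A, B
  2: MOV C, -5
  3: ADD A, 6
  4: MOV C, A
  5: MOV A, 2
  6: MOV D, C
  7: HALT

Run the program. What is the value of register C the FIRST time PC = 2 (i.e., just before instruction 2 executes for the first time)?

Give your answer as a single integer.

Step 1: PC=0 exec 'MUL C, D'. After: A=0 B=0 C=0 D=0 ZF=1 PC=1
Step 2: PC=1 exec 'ADD A, B'. After: A=0 B=0 C=0 D=0 ZF=1 PC=2
First time PC=2: C=0

0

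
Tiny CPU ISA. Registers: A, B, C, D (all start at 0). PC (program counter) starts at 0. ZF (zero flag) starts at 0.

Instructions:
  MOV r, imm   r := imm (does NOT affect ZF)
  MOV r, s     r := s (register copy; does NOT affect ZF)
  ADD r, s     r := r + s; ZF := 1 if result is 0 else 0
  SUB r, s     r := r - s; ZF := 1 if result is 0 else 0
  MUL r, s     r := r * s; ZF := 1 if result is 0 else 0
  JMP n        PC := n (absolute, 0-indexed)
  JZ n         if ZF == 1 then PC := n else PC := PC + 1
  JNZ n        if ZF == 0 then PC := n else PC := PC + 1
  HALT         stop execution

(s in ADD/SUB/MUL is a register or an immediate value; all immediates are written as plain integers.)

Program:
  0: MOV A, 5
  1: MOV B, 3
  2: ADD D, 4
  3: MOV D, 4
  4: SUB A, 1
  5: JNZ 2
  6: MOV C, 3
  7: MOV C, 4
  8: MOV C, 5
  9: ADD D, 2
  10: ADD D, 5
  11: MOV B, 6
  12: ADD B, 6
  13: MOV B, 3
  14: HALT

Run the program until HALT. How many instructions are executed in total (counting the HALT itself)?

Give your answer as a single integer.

Step 1: PC=0 exec 'MOV A, 5'. After: A=5 B=0 C=0 D=0 ZF=0 PC=1
Step 2: PC=1 exec 'MOV B, 3'. After: A=5 B=3 C=0 D=0 ZF=0 PC=2
Step 3: PC=2 exec 'ADD D, 4'. After: A=5 B=3 C=0 D=4 ZF=0 PC=3
Step 4: PC=3 exec 'MOV D, 4'. After: A=5 B=3 C=0 D=4 ZF=0 PC=4
Step 5: PC=4 exec 'SUB A, 1'. After: A=4 B=3 C=0 D=4 ZF=0 PC=5
Step 6: PC=5 exec 'JNZ 2'. After: A=4 B=3 C=0 D=4 ZF=0 PC=2
Step 7: PC=2 exec 'ADD D, 4'. After: A=4 B=3 C=0 D=8 ZF=0 PC=3
Step 8: PC=3 exec 'MOV D, 4'. After: A=4 B=3 C=0 D=4 ZF=0 PC=4
Step 9: PC=4 exec 'SUB A, 1'. After: A=3 B=3 C=0 D=4 ZF=0 PC=5
Step 10: PC=5 exec 'JNZ 2'. After: A=3 B=3 C=0 D=4 ZF=0 PC=2
Step 11: PC=2 exec 'ADD D, 4'. After: A=3 B=3 C=0 D=8 ZF=0 PC=3
Step 12: PC=3 exec 'MOV D, 4'. After: A=3 B=3 C=0 D=4 ZF=0 PC=4
Step 13: PC=4 exec 'SUB A, 1'. After: A=2 B=3 C=0 D=4 ZF=0 PC=5
Step 14: PC=5 exec 'JNZ 2'. After: A=2 B=3 C=0 D=4 ZF=0 PC=2
Step 15: PC=2 exec 'ADD D, 4'. After: A=2 B=3 C=0 D=8 ZF=0 PC=3
Step 16: PC=3 exec 'MOV D, 4'. After: A=2 B=3 C=0 D=4 ZF=0 PC=4
Step 17: PC=4 exec 'SUB A, 1'. After: A=1 B=3 C=0 D=4 ZF=0 PC=5
Step 18: PC=5 exec 'JNZ 2'. After: A=1 B=3 C=0 D=4 ZF=0 PC=2
Step 19: PC=2 exec 'ADD D, 4'. After: A=1 B=3 C=0 D=8 ZF=0 PC=3
Step 20: PC=3 exec 'MOV D, 4'. After: A=1 B=3 C=0 D=4 ZF=0 PC=4
Step 21: PC=4 exec 'SUB A, 1'. After: A=0 B=3 C=0 D=4 ZF=1 PC=5
Step 22: PC=5 exec 'JNZ 2'. After: A=0 B=3 C=0 D=4 ZF=1 PC=6
Step 23: PC=6 exec 'MOV C, 3'. After: A=0 B=3 C=3 D=4 ZF=1 PC=7
Step 24: PC=7 exec 'MOV C, 4'. After: A=0 B=3 C=4 D=4 ZF=1 PC=8
Step 25: PC=8 exec 'MOV C, 5'. After: A=0 B=3 C=5 D=4 ZF=1 PC=9
Step 26: PC=9 exec 'ADD D, 2'. After: A=0 B=3 C=5 D=6 ZF=0 PC=10
Step 27: PC=10 exec 'ADD D, 5'. After: A=0 B=3 C=5 D=11 ZF=0 PC=11
Step 28: PC=11 exec 'MOV B, 6'. After: A=0 B=6 C=5 D=11 ZF=0 PC=12
Step 29: PC=12 exec 'ADD B, 6'. After: A=0 B=12 C=5 D=11 ZF=0 PC=13
Step 30: PC=13 exec 'MOV B, 3'. After: A=0 B=3 C=5 D=11 ZF=0 PC=14
Step 31: PC=14 exec 'HALT'. After: A=0 B=3 C=5 D=11 ZF=0 PC=14 HALTED
Total instructions executed: 31

Answer: 31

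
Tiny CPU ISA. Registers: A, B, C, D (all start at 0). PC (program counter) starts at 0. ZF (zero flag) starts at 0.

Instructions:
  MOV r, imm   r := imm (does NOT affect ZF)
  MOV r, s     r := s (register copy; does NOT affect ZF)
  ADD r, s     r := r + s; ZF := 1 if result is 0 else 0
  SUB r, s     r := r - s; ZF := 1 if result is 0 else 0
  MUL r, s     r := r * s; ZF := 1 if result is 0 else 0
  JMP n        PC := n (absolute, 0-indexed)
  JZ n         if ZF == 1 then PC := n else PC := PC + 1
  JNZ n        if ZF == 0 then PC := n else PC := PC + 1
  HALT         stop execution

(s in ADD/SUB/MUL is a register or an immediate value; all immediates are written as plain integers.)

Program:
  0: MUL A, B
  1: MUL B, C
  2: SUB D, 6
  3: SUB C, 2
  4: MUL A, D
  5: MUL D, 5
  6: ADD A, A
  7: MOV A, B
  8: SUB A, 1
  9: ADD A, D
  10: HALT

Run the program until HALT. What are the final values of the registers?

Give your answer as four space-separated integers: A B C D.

Answer: -31 0 -2 -30

Derivation:
Step 1: PC=0 exec 'MUL A, B'. After: A=0 B=0 C=0 D=0 ZF=1 PC=1
Step 2: PC=1 exec 'MUL B, C'. After: A=0 B=0 C=0 D=0 ZF=1 PC=2
Step 3: PC=2 exec 'SUB D, 6'. After: A=0 B=0 C=0 D=-6 ZF=0 PC=3
Step 4: PC=3 exec 'SUB C, 2'. After: A=0 B=0 C=-2 D=-6 ZF=0 PC=4
Step 5: PC=4 exec 'MUL A, D'. After: A=0 B=0 C=-2 D=-6 ZF=1 PC=5
Step 6: PC=5 exec 'MUL D, 5'. After: A=0 B=0 C=-2 D=-30 ZF=0 PC=6
Step 7: PC=6 exec 'ADD A, A'. After: A=0 B=0 C=-2 D=-30 ZF=1 PC=7
Step 8: PC=7 exec 'MOV A, B'. After: A=0 B=0 C=-2 D=-30 ZF=1 PC=8
Step 9: PC=8 exec 'SUB A, 1'. After: A=-1 B=0 C=-2 D=-30 ZF=0 PC=9
Step 10: PC=9 exec 'ADD A, D'. After: A=-31 B=0 C=-2 D=-30 ZF=0 PC=10
Step 11: PC=10 exec 'HALT'. After: A=-31 B=0 C=-2 D=-30 ZF=0 PC=10 HALTED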